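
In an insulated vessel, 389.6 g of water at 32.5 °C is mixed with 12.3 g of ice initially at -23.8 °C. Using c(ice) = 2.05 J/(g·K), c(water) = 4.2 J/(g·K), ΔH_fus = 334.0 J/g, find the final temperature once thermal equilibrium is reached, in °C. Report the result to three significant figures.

Heat to bring ice to 0 °C and melt it: q₁ = 12.3×2.05×23.8 + 12.3×334.0 = 4708.3 J
Heat the water can supply cooling to 0 °C: 389.6×4.2×32.5 = 53180.4 J > q₁, so all ice melts.
Energy balance: 389.6×4.2×(32.5 − T) = 4708.3 + 12.3×4.2×(T − 0)
1636.32(32.5 − T) = 4708.3 + 51.66 T
53180.4 − 4708.3 = 1687.98 T
T = 48472.1 / 1687.98 = 28.72 °C

T_f = 28.7 °C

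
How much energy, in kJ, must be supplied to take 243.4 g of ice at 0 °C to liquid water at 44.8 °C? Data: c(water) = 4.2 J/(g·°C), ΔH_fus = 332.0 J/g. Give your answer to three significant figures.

q = 127 kJ

q1 (melt at 0 °C): 243.4 × 332.0 = 80809 J
q2 (heat water 0.0→44.8 °C): 243.4 × 4.2 × 44.8 = 45798 J
Total: 80809 + 45798 = 126607 J = 127 kJ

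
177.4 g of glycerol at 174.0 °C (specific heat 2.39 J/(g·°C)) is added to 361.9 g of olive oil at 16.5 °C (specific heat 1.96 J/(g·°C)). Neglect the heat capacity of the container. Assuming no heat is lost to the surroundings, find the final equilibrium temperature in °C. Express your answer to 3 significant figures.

Heat lost by glycerol = heat gained by olive oil.
(177.4)(2.39)(174.0 − T) = (361.9)(1.96)(T − 16.5)
423.986 (174.0 − T) = 709.324 (T − 16.5)
73774 − 423.986 T = 709.324 T − 11704
85478 = 1133.310 T
T = 75.42 °C

T_f = 75.4 °C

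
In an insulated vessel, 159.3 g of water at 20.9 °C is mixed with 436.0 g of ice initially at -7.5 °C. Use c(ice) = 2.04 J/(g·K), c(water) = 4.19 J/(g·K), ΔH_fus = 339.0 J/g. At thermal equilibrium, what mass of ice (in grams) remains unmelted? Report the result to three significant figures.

Heat to warm all ice to 0 °C: 436.0×2.04×7.5 = 6670.8 J
Heat released by water cooling to 0 °C: 159.3×4.19×20.9 = 13950 J
13950 J < 6670.8 + 436.0×339.0 = 154474.8 J, so not all ice melts; final T = 0 °C.
Heat left for melting: 13950 − 6670.8 = 7279.2 J
Mass melted = 7279.2 / 339.0 = 21.47 g
Ice remaining = 436.0 − 21.47 = 414.53 g

m_ice remaining = 415 g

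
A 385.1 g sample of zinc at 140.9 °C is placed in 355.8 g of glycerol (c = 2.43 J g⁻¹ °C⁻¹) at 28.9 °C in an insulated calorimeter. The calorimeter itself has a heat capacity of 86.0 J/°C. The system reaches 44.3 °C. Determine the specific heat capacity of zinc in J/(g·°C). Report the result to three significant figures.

q_gained = (355.8 × 2.43 + 86.0) × (44.3 − 28.9) = 14640 J
q_lost = 385.1 × c × (140.9 − 44.3) = 37200.66 c
Set equal: c = 14640 / 37200.66 = 0.394 J/(g·°C)

c = 0.394 J/(g·°C)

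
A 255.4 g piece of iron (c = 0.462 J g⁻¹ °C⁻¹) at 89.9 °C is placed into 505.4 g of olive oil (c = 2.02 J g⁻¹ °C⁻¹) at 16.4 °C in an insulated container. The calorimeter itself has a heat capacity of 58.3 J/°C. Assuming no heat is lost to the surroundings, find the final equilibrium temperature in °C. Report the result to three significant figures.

T_f = 23.6 °C

Heat lost by iron = heat gained by olive oil + calorimeter.
(255.4)(0.462)(89.9 − T) = [(505.4)(2.02) + 58.3](T − 16.4)
117.9948 (89.9 − T) = 1079.208 (T − 16.4)
10608 − 117.9948 T = 1079.208 T − 17699
28307 = 1197.2028 T
T = 23.64 °C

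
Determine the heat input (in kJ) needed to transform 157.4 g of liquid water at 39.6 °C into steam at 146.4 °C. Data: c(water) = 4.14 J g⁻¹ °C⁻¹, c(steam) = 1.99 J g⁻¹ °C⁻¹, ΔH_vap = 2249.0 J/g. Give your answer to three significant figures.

q1 (heat water 39.6→100.0 °C): 157.4 × 4.14 × 60.4 = 39359 J
q2 (vaporize at 100 °C): 157.4 × 2249.0 = 353993 J
q3 (heat steam 100.0→146.4 °C): 157.4 × 1.99 × 46.4 = 14534 J
Total: 39359 + 353993 + 14534 = 407886 J = 408 kJ

q = 408 kJ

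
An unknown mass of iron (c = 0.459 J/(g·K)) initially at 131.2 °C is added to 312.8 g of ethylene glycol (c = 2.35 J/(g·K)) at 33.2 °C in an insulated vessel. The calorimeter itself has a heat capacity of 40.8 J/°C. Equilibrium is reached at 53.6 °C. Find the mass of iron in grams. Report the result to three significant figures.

m = 444 g

q_gained = (312.8 × 2.35 + 40.8) × (53.6 − 33.2) = 15830 J
q_lost = m × 0.459 × (131.2 − 53.6) = 35.6184 m
m = 15830 / 35.6184 = 444 g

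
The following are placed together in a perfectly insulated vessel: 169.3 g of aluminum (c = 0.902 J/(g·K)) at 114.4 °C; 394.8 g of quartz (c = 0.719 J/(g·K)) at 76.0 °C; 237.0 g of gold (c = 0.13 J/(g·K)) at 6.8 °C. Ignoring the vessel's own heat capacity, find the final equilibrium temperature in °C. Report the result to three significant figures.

T_f = 84.0 °C

Σ mᵢcᵢ(T − Tᵢ) = 0  ⇒  T = Σ mᵢcᵢTᵢ / Σ mᵢcᵢ
Σ mᵢcᵢ = 169.3×0.902 + 394.8×0.719 + 237.0×0.13 = 467.3798
Σ mᵢcᵢTᵢ = 152.7086×114.4 + 283.8612×76.0 + 30.81×6.8 = 39253
T = 39253 / 467.3798 = 83.99 °C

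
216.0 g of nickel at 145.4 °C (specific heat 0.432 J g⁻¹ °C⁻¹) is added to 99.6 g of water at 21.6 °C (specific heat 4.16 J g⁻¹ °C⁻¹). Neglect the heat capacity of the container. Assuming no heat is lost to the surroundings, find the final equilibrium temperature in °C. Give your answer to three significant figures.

Heat lost by nickel = heat gained by water.
(216.0)(0.432)(145.4 − T) = (99.6)(4.16)(T − 21.6)
93.312 (145.4 − T) = 414.336 (T − 21.6)
13568 − 93.312 T = 414.336 T − 8949.7
22517.7 = 507.648 T
T = 44.36 °C

T_f = 44.4 °C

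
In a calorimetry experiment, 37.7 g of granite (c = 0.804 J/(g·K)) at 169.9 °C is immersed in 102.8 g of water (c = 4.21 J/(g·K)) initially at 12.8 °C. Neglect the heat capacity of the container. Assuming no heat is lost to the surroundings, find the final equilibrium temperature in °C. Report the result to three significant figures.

T_f = 23.1 °C

Heat lost by granite = heat gained by water.
(37.7)(0.804)(169.9 − T) = (102.8)(4.21)(T − 12.8)
30.3108 (169.9 − T) = 432.788 (T − 12.8)
5149.8 − 30.3108 T = 432.788 T − 5539.7
10689.5 = 463.0988 T
T = 23.08 °C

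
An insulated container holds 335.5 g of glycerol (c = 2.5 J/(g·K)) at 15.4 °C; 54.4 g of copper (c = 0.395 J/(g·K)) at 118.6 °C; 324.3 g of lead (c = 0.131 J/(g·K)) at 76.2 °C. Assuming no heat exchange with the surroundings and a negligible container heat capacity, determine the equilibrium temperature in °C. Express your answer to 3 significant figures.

T_f = 20.7 °C

Σ mᵢcᵢ(T − Tᵢ) = 0  ⇒  T = Σ mᵢcᵢTᵢ / Σ mᵢcᵢ
Σ mᵢcᵢ = 335.5×2.5 + 54.4×0.395 + 324.3×0.131 = 902.7213
Σ mᵢcᵢTᵢ = 838.75×15.4 + 21.488×118.6 + 42.4833×76.2 = 18702
T = 18702 / 902.7213 = 20.72 °C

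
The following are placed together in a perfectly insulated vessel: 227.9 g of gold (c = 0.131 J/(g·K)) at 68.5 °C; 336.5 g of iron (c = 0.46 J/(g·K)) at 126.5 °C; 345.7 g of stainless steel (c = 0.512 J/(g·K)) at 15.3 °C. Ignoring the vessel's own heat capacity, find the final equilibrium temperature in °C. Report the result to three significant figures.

Σ mᵢcᵢ(T − Tᵢ) = 0  ⇒  T = Σ mᵢcᵢTᵢ / Σ mᵢcᵢ
Σ mᵢcᵢ = 227.9×0.131 + 336.5×0.46 + 345.7×0.512 = 361.6433
Σ mᵢcᵢTᵢ = 29.8549×68.5 + 154.79×126.5 + 176.9984×15.3 = 24334
T = 24334 / 361.6433 = 67.29 °C

T_f = 67.3 °C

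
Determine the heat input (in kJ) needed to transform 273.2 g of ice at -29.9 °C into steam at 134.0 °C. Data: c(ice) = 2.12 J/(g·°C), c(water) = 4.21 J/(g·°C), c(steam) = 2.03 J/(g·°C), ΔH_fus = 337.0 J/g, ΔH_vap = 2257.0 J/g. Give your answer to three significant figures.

q = 860 kJ

q1 (heat ice -29.9→0.0 °C): 273.2 × 2.12 × 29.9 = 17318 J
q2 (melt at 0 °C): 273.2 × 337.0 = 92068 J
q3 (heat water 0.0→100.0 °C): 273.2 × 4.21 × 100.0 = 115017 J
q4 (vaporize at 100 °C): 273.2 × 2257.0 = 616612 J
q5 (heat steam 100.0→134.0 °C): 273.2 × 2.03 × 34.0 = 18856 J
Total: 17318 + 92068 + 115017 + 616612 + 18856 = 859871 J = 860 kJ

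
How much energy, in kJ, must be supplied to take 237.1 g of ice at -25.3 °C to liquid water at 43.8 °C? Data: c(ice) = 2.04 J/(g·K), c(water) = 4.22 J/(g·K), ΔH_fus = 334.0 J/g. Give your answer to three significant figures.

q1 (heat ice -25.3→0.0 °C): 237.1 × 2.04 × 25.3 = 12237 J
q2 (melt at 0 °C): 237.1 × 334.0 = 79191 J
q3 (heat water 0.0→43.8 °C): 237.1 × 4.22 × 43.8 = 43825 J
Total: 12237 + 79191 + 43825 = 135253 J = 135 kJ

q = 135 kJ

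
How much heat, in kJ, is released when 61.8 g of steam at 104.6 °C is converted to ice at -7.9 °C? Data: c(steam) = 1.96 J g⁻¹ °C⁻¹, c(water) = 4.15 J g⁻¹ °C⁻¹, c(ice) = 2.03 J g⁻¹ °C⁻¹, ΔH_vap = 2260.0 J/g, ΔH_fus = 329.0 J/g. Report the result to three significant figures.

q = 187 kJ

q1 (cool steam 104.6→100 °C): 61.8 × 1.96 × 4.6 = 557 J
q2 (condense at 100 °C): 61.8 × 2260.0 = 139668 J
q3 (cool water 100→0 °C): 61.8 × 4.15 × 100.0 = 25647 J
q4 (freeze at 0 °C): 61.8 × 329.0 = 20332 J
q5 (cool ice 0→-7.9 °C): 61.8 × 2.03 × 7.9 = 991 J
Total: 557 + 139668 + 25647 + 20332 + 991 = 187195 J = 187 kJ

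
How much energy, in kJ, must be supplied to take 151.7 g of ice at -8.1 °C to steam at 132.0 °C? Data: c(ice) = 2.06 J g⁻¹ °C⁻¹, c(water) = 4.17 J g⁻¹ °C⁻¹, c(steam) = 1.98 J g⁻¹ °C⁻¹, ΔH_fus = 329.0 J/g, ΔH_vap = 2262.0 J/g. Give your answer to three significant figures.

q = 468 kJ

q1 (heat ice -8.1→0.0 °C): 151.7 × 2.06 × 8.1 = 2531 J
q2 (melt at 0 °C): 151.7 × 329.0 = 49909 J
q3 (heat water 0.0→100.0 °C): 151.7 × 4.17 × 100.0 = 63259 J
q4 (vaporize at 100 °C): 151.7 × 2262.0 = 343145 J
q5 (heat steam 100.0→132.0 °C): 151.7 × 1.98 × 32.0 = 9612 J
Total: 2531 + 49909 + 63259 + 343145 + 9612 = 468456 J = 468 kJ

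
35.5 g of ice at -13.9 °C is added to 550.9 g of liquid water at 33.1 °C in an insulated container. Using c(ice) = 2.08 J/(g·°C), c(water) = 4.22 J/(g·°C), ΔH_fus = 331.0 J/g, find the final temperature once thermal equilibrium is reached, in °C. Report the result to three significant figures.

Heat to bring ice to 0 °C and melt it: q₁ = 35.5×2.08×13.9 + 35.5×331.0 = 12777 J
Heat the water can supply cooling to 0 °C: 550.9×4.22×33.1 = 76950.8 J > q₁, so all ice melts.
Energy balance: 550.9×4.22×(33.1 − T) = 12777 + 35.5×4.22×(T − 0)
2324.798(33.1 − T) = 12777 + 149.81 T
76950.8 − 12777 = 2474.608 T
T = 64173.8 / 2474.608 = 25.93 °C

T_f = 25.9 °C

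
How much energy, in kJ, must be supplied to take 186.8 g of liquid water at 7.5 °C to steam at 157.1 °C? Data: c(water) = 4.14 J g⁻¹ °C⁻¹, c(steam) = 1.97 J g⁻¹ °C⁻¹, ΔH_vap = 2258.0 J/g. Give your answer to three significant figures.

q1 (heat water 7.5→100.0 °C): 186.8 × 4.14 × 92.5 = 71535 J
q2 (vaporize at 100 °C): 186.8 × 2258.0 = 421794 J
q3 (heat steam 100.0→157.1 °C): 186.8 × 1.97 × 57.1 = 21013 J
Total: 71535 + 421794 + 21013 = 514342 J = 514 kJ

q = 514 kJ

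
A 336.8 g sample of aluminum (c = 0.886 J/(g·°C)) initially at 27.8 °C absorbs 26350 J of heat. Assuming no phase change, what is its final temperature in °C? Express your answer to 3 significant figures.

T_f = 116 °C

ΔT = q / (m c) = 26350 / (336.8 × 0.886) = 88.30 °C
T_f = 27.8 + 88.30 = 116.10 °C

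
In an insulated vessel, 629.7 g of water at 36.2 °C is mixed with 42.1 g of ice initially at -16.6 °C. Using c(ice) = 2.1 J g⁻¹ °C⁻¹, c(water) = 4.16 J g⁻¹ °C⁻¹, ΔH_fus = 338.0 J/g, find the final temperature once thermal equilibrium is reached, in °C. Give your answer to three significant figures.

T_f = 28.3 °C

Heat to bring ice to 0 °C and melt it: q₁ = 42.1×2.1×16.6 + 42.1×338.0 = 15697 J
Heat the water can supply cooling to 0 °C: 629.7×4.16×36.2 = 94827.8 J > q₁, so all ice melts.
Energy balance: 629.7×4.16×(36.2 − T) = 15697 + 42.1×4.16×(T − 0)
2619.552(36.2 − T) = 15697 + 175.136 T
94827.8 − 15697 = 2794.688 T
T = 79130.8 / 2794.688 = 28.31 °C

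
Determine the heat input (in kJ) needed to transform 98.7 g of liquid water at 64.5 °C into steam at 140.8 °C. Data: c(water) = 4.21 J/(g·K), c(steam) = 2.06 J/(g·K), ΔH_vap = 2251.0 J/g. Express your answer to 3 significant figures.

q1 (heat water 64.5→100.0 °C): 98.7 × 4.21 × 35.5 = 14751 J
q2 (vaporize at 100 °C): 98.7 × 2251.0 = 222174 J
q3 (heat steam 100.0→140.8 °C): 98.7 × 2.06 × 40.8 = 8296 J
Total: 14751 + 222174 + 8296 = 245221 J = 245 kJ

q = 245 kJ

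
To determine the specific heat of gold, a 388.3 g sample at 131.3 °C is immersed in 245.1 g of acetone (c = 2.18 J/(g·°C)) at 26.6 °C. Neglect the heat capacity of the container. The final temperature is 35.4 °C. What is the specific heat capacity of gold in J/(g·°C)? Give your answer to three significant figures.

c = 0.126 J/(g·°C)

q_gained = (245.1 × 2.18) × (35.4 − 26.6) = 4702 J
q_lost = 388.3 × c × (131.3 − 35.4) = 37237.97 c
Set equal: c = 4702 / 37237.97 = 0.126 J/(g·°C)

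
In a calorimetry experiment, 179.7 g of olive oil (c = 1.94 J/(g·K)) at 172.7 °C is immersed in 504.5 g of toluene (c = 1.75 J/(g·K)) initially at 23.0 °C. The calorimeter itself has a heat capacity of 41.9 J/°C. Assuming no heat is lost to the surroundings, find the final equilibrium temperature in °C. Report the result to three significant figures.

Heat lost by olive oil = heat gained by toluene + calorimeter.
(179.7)(1.94)(172.7 − T) = [(504.5)(1.75) + 41.9](T − 23.0)
348.618 (172.7 − T) = 924.775 (T − 23.0)
60206 − 348.618 T = 924.775 T − 21270
81476 = 1273.393 T
T = 63.98 °C

T_f = 64.0 °C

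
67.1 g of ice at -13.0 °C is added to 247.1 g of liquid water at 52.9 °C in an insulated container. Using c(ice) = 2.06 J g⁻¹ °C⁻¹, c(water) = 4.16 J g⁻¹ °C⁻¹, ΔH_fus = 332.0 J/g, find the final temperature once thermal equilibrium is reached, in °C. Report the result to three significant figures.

Heat to bring ice to 0 °C and melt it: q₁ = 67.1×2.06×13.0 + 67.1×332.0 = 24074 J
Heat the water can supply cooling to 0 °C: 247.1×4.16×52.9 = 54377.8 J > q₁, so all ice melts.
Energy balance: 247.1×4.16×(52.9 − T) = 24074 + 67.1×4.16×(T − 0)
1027.936(52.9 − T) = 24074 + 279.136 T
54377.8 − 24074 = 1307.072 T
T = 30303.8 / 1307.072 = 23.18 °C

T_f = 23.2 °C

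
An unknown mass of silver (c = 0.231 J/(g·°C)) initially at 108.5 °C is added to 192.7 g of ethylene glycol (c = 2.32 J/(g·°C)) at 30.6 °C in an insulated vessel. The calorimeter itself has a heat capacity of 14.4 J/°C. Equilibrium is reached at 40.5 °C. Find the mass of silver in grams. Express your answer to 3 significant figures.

m = 291 g

q_gained = (192.7 × 2.32 + 14.4) × (40.5 − 30.6) = 4568 J
q_lost = m × 0.231 × (108.5 − 40.5) = 15.708 m
m = 4568 / 15.708 = 291 g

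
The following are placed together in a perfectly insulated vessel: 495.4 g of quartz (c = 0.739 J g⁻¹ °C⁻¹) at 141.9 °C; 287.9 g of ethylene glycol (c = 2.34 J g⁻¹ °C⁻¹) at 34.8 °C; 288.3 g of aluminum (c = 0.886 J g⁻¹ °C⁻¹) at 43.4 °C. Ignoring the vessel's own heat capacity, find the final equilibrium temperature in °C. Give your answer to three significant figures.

T_f = 66.8 °C

Σ mᵢcᵢ(T − Tᵢ) = 0  ⇒  T = Σ mᵢcᵢTᵢ / Σ mᵢcᵢ
Σ mᵢcᵢ = 495.4×0.739 + 287.9×2.34 + 288.3×0.886 = 1295.2204
Σ mᵢcᵢTᵢ = 366.1006×141.9 + 673.686×34.8 + 255.4338×43.4 = 86480
T = 86480 / 1295.2204 = 66.77 °C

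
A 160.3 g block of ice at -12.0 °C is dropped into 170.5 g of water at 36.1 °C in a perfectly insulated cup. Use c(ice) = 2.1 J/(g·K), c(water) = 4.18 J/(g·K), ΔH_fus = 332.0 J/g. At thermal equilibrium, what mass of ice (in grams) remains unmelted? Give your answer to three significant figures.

m_ice remaining = 95.0 g

Heat to warm all ice to 0 °C: 160.3×2.1×12.0 = 4039.6 J
Heat released by water cooling to 0 °C: 170.5×4.18×36.1 = 25728 J
25728 J < 4039.6 + 160.3×332.0 = 57259.2 J, so not all ice melts; final T = 0 °C.
Heat left for melting: 25728 − 4039.6 = 21688.4 J
Mass melted = 21688.4 / 332.0 = 65.33 g
Ice remaining = 160.3 − 65.33 = 94.97 g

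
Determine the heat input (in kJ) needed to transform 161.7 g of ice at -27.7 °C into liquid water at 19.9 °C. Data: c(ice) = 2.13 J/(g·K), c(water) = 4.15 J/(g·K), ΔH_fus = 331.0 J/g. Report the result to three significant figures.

q1 (heat ice -27.7→0.0 °C): 161.7 × 2.13 × 27.7 = 9540 J
q2 (melt at 0 °C): 161.7 × 331.0 = 53523 J
q3 (heat water 0.0→19.9 °C): 161.7 × 4.15 × 19.9 = 13354 J
Total: 9540 + 53523 + 13354 = 76417 J = 76.4 kJ

q = 76.4 kJ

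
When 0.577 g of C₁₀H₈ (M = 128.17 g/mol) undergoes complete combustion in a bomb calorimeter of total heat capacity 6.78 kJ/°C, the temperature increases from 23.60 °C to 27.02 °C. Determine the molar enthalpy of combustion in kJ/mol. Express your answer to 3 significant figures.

ΔH = -5150 kJ/mol

ΔT = 27.02 − 23.60 = 3.42 °C
q_cal = C_cal × ΔT = 6.78 × 3.42 = 23.1876 kJ
n = 0.577 / 128.17 = 0.004502 mol
q_rxn = −q_cal = -23.1876 kJ
ΔH = -23.1876 / 0.004502 = -5151 kJ/mol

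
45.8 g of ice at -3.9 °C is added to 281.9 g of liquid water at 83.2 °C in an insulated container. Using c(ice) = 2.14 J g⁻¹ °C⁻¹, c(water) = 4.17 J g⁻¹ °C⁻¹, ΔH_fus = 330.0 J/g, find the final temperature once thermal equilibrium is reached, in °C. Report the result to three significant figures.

T_f = 60.2 °C

Heat to bring ice to 0 °C and melt it: q₁ = 45.8×2.14×3.9 + 45.8×330.0 = 15496 J
Heat the water can supply cooling to 0 °C: 281.9×4.17×83.2 = 97803.5 J > q₁, so all ice melts.
Energy balance: 281.9×4.17×(83.2 − T) = 15496 + 45.8×4.17×(T − 0)
1175.523(83.2 − T) = 15496 + 190.986 T
97803.5 − 15496 = 1366.509 T
T = 82307.5 / 1366.509 = 60.23 °C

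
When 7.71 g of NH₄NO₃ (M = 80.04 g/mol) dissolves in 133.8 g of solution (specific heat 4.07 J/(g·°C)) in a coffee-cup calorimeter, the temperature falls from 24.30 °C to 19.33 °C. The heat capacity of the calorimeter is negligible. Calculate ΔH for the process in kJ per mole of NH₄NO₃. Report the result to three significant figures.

|ΔT| = |19.33 − 24.30| = 4.97 °C
|q_surr| = (133.8 × 4.07) × 4.97 = 544.566 × 4.97 = 2706 J
n(NH₄NO₃) = 7.71 / 80.04 = 0.09633 mol
Temperature fell, so q_rxn = +|q_surr| = 2.706 kJ
ΔH = q_rxn / n = 28.09 kJ/mol

ΔH = 28.1 kJ/mol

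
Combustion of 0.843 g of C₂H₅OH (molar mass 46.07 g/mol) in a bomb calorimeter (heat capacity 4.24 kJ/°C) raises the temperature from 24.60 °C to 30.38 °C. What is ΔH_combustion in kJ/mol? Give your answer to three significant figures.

ΔH = -1340 kJ/mol

ΔT = 30.38 − 24.60 = 5.78 °C
q_cal = C_cal × ΔT = 4.24 × 5.78 = 24.5072 kJ
n = 0.843 / 46.07 = 0.01830 mol
q_rxn = −q_cal = -24.5072 kJ
ΔH = -24.5072 / 0.01830 = -1339 kJ/mol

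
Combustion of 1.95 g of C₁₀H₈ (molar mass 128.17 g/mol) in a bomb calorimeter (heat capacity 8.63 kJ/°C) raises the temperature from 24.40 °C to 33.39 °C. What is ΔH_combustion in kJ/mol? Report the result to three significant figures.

ΔT = 33.39 − 24.40 = 8.99 °C
q_cal = C_cal × ΔT = 8.63 × 8.99 = 77.5837 kJ
n = 1.95 / 128.17 = 0.01521 mol
q_rxn = −q_cal = -77.5837 kJ
ΔH = -77.5837 / 0.01521 = -5101 kJ/mol

ΔH = -5100 kJ/mol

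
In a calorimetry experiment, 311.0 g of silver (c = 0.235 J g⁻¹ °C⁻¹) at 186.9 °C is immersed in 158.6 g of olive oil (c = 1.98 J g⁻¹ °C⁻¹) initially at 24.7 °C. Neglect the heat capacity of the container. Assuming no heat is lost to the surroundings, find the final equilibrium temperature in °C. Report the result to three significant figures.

Heat lost by silver = heat gained by olive oil.
(311.0)(0.235)(186.9 − T) = (158.6)(1.98)(T − 24.7)
73.085 (186.9 − T) = 314.028 (T − 24.7)
13660 − 73.085 T = 314.028 T − 7756.5
21416.5 = 387.113 T
T = 55.32 °C

T_f = 55.3 °C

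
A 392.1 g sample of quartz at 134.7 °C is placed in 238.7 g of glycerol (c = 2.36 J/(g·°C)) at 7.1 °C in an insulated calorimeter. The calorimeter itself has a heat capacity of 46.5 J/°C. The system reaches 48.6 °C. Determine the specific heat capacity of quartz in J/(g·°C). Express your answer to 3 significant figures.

q_gained = (238.7 × 2.36 + 46.5) × (48.6 − 7.1) = 25310 J
q_lost = 392.1 × c × (134.7 − 48.6) = 33759.81 c
Set equal: c = 25310 / 33759.81 = 0.750 J/(g·°C)

c = 0.750 J/(g·°C)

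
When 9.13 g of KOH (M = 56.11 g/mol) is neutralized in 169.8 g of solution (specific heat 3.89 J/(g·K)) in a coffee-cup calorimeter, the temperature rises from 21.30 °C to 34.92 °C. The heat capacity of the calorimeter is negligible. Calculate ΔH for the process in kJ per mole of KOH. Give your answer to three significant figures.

ΔH = -55.3 kJ/mol

|ΔT| = |34.92 − 21.30| = 13.62 °C
|q_surr| = (169.8 × 3.89) × 13.62 = 660.522 × 13.62 = 8996 J
n(KOH) = 9.13 / 56.11 = 0.1627 mol
Temperature rose, so q_rxn = −|q_surr| = -8.996 kJ
ΔH = q_rxn / n = -55.29 kJ/mol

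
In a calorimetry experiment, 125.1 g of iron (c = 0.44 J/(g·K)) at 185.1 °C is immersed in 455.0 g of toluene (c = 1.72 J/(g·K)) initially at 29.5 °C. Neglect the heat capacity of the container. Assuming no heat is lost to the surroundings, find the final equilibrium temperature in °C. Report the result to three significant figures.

T_f = 39.7 °C

Heat lost by iron = heat gained by toluene.
(125.1)(0.44)(185.1 − T) = (455.0)(1.72)(T − 29.5)
55.044 (185.1 − T) = 782.6 (T − 29.5)
10189 − 55.044 T = 782.6 T − 23087
33276 = 837.644 T
T = 39.73 °C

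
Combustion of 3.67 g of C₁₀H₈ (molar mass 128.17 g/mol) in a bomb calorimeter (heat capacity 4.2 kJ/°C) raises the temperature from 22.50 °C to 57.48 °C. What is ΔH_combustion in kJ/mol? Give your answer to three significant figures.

ΔH = -5130 kJ/mol

ΔT = 57.48 − 22.50 = 34.98 °C
q_cal = C_cal × ΔT = 4.2 × 34.98 = 146.916 kJ
n = 3.67 / 128.17 = 0.02863 mol
q_rxn = −q_cal = -146.916 kJ
ΔH = -146.916 / 0.02863 = -5132 kJ/mol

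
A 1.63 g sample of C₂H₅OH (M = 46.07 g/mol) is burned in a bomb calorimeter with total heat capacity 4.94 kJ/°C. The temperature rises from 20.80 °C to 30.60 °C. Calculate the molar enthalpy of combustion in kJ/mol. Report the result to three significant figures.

ΔT = 30.60 − 20.80 = 9.80 °C
q_cal = C_cal × ΔT = 4.94 × 9.80 = 48.412 kJ
n = 1.63 / 46.07 = 0.03538 mol
q_rxn = −q_cal = -48.412 kJ
ΔH = -48.412 / 0.03538 = -1368 kJ/mol

ΔH = -1370 kJ/mol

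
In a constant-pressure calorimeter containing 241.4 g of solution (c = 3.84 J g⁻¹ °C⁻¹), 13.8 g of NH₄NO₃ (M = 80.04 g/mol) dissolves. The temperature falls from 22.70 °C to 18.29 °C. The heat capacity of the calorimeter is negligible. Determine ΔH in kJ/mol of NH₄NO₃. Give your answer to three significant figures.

|ΔT| = |18.29 − 22.70| = 4.41 °C
|q_surr| = (241.4 × 3.84) × 4.41 = 926.976 × 4.41 = 4088 J
n(NH₄NO₃) = 13.8 / 80.04 = 0.1724 mol
Temperature fell, so q_rxn = +|q_surr| = 4.088 kJ
ΔH = q_rxn / n = 23.71 kJ/mol

ΔH = 23.7 kJ/mol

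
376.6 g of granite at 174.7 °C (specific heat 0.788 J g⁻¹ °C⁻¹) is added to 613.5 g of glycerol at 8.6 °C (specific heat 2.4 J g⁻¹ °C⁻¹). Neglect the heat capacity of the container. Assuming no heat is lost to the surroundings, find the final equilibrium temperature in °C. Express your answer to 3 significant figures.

T_f = 36.5 °C

Heat lost by granite = heat gained by glycerol.
(376.6)(0.788)(174.7 − T) = (613.5)(2.4)(T − 8.6)
296.7608 (174.7 − T) = 1472.4 (T − 8.6)
51844 − 296.7608 T = 1472.4 T − 12663
64507 = 1769.1608 T
T = 36.46 °C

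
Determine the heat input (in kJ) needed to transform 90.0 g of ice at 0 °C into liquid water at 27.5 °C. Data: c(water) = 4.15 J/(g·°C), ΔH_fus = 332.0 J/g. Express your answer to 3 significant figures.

q = 40.2 kJ

q1 (melt at 0 °C): 90.0 × 332.0 = 29880 J
q2 (heat water 0.0→27.5 °C): 90.0 × 4.15 × 27.5 = 10271 J
Total: 29880 + 10271 = 40151 J = 40.2 kJ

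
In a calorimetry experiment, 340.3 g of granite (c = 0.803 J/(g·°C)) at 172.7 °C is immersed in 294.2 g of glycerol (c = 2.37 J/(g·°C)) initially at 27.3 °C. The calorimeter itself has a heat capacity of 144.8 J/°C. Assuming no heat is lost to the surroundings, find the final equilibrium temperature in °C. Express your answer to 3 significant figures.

T_f = 62.9 °C

Heat lost by granite = heat gained by glycerol + calorimeter.
(340.3)(0.803)(172.7 − T) = [(294.2)(2.37) + 144.8](T − 27.3)
273.2609 (172.7 − T) = 842.054 (T − 27.3)
47192 − 273.2609 T = 842.054 T − 22988
70180 = 1115.3149 T
T = 62.92 °C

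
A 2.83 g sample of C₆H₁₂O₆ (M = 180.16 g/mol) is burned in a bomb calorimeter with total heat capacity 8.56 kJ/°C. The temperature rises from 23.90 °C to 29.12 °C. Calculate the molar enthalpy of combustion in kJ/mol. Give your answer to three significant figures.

ΔT = 29.12 − 23.90 = 5.22 °C
q_cal = C_cal × ΔT = 8.56 × 5.22 = 44.6832 kJ
n = 2.83 / 180.16 = 0.01571 mol
q_rxn = −q_cal = -44.6832 kJ
ΔH = -44.6832 / 0.01571 = -2844 kJ/mol

ΔH = -2840 kJ/mol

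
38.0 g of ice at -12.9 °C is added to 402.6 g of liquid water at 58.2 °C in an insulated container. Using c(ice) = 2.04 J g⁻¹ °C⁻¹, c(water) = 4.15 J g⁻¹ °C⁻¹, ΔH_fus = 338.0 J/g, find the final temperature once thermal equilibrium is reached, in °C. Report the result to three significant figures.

Heat to bring ice to 0 °C and melt it: q₁ = 38.0×2.04×12.9 + 38.0×338.0 = 13844 J
Heat the water can supply cooling to 0 °C: 402.6×4.15×58.2 = 97240.0 J > q₁, so all ice melts.
Energy balance: 402.6×4.15×(58.2 − T) = 13844 + 38.0×4.15×(T − 0)
1670.79(58.2 − T) = 13844 + 157.7 T
97240.0 − 13844 = 1828.49 T
T = 83396.0 / 1828.49 = 45.61 °C

T_f = 45.6 °C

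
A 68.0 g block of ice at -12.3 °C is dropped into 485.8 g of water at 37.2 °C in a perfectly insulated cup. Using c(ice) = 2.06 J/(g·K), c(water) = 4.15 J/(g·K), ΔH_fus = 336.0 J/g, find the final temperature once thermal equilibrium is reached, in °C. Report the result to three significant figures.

Heat to bring ice to 0 °C and melt it: q₁ = 68.0×2.06×12.3 + 68.0×336.0 = 24571 J
Heat the water can supply cooling to 0 °C: 485.8×4.15×37.2 = 74997.8 J > q₁, so all ice melts.
Energy balance: 485.8×4.15×(37.2 − T) = 24571 + 68.0×4.15×(T − 0)
2016.07(37.2 − T) = 24571 + 282.2 T
74997.8 − 24571 = 2298.27 T
T = 50426.8 / 2298.27 = 21.94 °C

T_f = 21.9 °C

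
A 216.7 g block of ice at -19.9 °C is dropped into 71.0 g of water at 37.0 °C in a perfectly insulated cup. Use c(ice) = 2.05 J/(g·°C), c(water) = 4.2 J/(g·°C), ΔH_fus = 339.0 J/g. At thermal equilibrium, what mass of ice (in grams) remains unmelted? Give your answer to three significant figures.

Heat to warm all ice to 0 °C: 216.7×2.05×19.9 = 8840.3 J
Heat released by water cooling to 0 °C: 71.0×4.2×37.0 = 11033 J
11033 J < 8840.3 + 216.7×339.0 = 82301.6 J, so not all ice melts; final T = 0 °C.
Heat left for melting: 11033 − 8840.3 = 2192.7 J
Mass melted = 2192.7 / 339.0 = 6.468 g
Ice remaining = 216.7 − 6.468 = 210.232 g

m_ice remaining = 210 g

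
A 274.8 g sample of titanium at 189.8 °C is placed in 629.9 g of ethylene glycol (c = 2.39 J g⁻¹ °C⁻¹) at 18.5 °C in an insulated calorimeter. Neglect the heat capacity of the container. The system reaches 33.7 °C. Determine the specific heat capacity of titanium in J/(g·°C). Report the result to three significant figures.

c = 0.533 J/(g·°C)

q_gained = (629.9 × 2.39) × (33.7 − 18.5) = 22880 J
q_lost = 274.8 × c × (189.8 − 33.7) = 42896.28 c
Set equal: c = 22880 / 42896.28 = 0.533 J/(g·°C)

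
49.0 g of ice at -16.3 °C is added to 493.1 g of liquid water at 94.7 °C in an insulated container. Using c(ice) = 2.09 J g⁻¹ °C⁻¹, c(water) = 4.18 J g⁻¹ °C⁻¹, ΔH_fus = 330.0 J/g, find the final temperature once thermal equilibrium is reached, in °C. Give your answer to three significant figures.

T_f = 78.3 °C

Heat to bring ice to 0 °C and melt it: q₁ = 49.0×2.09×16.3 + 49.0×330.0 = 17839 J
Heat the water can supply cooling to 0 °C: 493.1×4.18×94.7 = 195192 J > q₁, so all ice melts.
Energy balance: 493.1×4.18×(94.7 − T) = 17839 + 49.0×4.18×(T − 0)
2061.158(94.7 − T) = 17839 + 204.82 T
195192 − 17839 = 2265.978 T
T = 177353 / 2265.978 = 78.27 °C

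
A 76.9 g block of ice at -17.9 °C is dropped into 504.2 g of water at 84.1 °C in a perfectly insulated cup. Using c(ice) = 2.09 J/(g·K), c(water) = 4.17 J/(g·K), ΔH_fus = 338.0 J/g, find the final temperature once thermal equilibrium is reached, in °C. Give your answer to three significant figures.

T_f = 61.1 °C

Heat to bring ice to 0 °C and melt it: q₁ = 76.9×2.09×17.9 + 76.9×338.0 = 28869 J
Heat the water can supply cooling to 0 °C: 504.2×4.17×84.1 = 176821 J > q₁, so all ice melts.
Energy balance: 504.2×4.17×(84.1 − T) = 28869 + 76.9×4.17×(T − 0)
2102.514(84.1 − T) = 28869 + 320.673 T
176821 − 28869 = 2423.187 T
T = 147952 / 2423.187 = 61.06 °C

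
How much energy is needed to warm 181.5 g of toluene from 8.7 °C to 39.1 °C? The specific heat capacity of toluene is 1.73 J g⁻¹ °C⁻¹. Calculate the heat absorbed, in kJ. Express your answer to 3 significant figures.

q = 9.55 kJ

q = m c ΔT = 181.5 × 1.73 × (39.1 − 8.7)
q = 181.5 × 1.73 × 30.4 = 9545 J = 9.55 kJ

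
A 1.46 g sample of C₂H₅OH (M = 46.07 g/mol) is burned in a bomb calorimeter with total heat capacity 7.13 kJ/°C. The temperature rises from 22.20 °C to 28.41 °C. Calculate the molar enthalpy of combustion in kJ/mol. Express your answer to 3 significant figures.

ΔH = -1400 kJ/mol

ΔT = 28.41 − 22.20 = 6.21 °C
q_cal = C_cal × ΔT = 7.13 × 6.21 = 44.2773 kJ
n = 1.46 / 46.07 = 0.03169 mol
q_rxn = −q_cal = -44.2773 kJ
ΔH = -44.2773 / 0.03169 = -1397 kJ/mol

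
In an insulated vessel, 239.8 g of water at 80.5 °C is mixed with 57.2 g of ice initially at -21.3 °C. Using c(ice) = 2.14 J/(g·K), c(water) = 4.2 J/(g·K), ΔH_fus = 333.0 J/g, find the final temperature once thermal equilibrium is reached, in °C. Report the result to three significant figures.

T_f = 47.6 °C

Heat to bring ice to 0 °C and melt it: q₁ = 57.2×2.14×21.3 + 57.2×333.0 = 21655 J
Heat the water can supply cooling to 0 °C: 239.8×4.2×80.5 = 81076.4 J > q₁, so all ice melts.
Energy balance: 239.8×4.2×(80.5 − T) = 21655 + 57.2×4.2×(T − 0)
1007.16(80.5 − T) = 21655 + 240.24 T
81076.4 − 21655 = 1247.40 T
T = 59421.4 / 1247.40 = 47.64 °C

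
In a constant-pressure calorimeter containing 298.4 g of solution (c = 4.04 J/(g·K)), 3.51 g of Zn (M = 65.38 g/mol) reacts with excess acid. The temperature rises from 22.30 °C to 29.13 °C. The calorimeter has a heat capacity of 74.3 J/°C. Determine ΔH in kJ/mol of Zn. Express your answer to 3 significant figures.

ΔH = -163 kJ/mol

|ΔT| = |29.13 − 22.30| = 6.83 °C
|q_surr| = (298.4 × 4.04 + 74.3) × 6.83 = 1279.836 × 6.83 = 8741 J
n(Zn) = 3.51 / 65.38 = 0.05369 mol
Temperature rose, so q_rxn = −|q_surr| = -8.741 kJ
ΔH = q_rxn / n = -162.8 kJ/mol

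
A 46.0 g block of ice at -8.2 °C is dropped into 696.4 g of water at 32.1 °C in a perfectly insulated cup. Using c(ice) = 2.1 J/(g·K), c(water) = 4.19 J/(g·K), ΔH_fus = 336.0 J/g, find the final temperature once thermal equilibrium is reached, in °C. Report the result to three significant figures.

T_f = 24.9 °C

Heat to bring ice to 0 °C and melt it: q₁ = 46.0×2.1×8.2 + 46.0×336.0 = 16248 J
Heat the water can supply cooling to 0 °C: 696.4×4.19×32.1 = 93665.1 J > q₁, so all ice melts.
Energy balance: 696.4×4.19×(32.1 − T) = 16248 + 46.0×4.19×(T − 0)
2917.916(32.1 − T) = 16248 + 192.74 T
93665.1 − 16248 = 3110.656 T
T = 77417.1 / 3110.656 = 24.89 °C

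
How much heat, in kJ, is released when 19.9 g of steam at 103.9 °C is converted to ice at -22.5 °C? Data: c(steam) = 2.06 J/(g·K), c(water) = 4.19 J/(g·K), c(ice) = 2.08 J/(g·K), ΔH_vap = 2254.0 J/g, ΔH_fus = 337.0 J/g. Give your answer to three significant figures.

q1 (cool steam 103.9→100 °C): 19.9 × 2.06 × 3.9 = 160 J
q2 (condense at 100 °C): 19.9 × 2254.0 = 44855 J
q3 (cool water 100→0 °C): 19.9 × 4.19 × 100.0 = 8338 J
q4 (freeze at 0 °C): 19.9 × 337.0 = 6706 J
q5 (cool ice 0→-22.5 °C): 19.9 × 2.08 × 22.5 = 931 J
Total: 160 + 44855 + 8338 + 6706 + 931 = 60990 J = 61.0 kJ

q = 61.0 kJ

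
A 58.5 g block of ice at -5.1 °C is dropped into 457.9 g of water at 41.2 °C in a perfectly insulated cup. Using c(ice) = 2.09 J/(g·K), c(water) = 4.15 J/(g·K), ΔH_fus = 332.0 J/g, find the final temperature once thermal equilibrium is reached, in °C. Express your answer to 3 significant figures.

Heat to bring ice to 0 °C and melt it: q₁ = 58.5×2.09×5.1 + 58.5×332.0 = 20046 J
Heat the water can supply cooling to 0 °C: 457.9×4.15×41.2 = 78291.7 J > q₁, so all ice melts.
Energy balance: 457.9×4.15×(41.2 − T) = 20046 + 58.5×4.15×(T − 0)
1900.285(41.2 − T) = 20046 + 242.775 T
78291.7 − 20046 = 2143.060 T
T = 58245.7 / 2143.060 = 27.18 °C

T_f = 27.2 °C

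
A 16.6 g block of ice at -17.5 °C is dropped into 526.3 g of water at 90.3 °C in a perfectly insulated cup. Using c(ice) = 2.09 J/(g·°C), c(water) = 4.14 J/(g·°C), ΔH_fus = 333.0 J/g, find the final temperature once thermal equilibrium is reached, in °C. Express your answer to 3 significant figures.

Heat to bring ice to 0 °C and melt it: q₁ = 16.6×2.09×17.5 + 16.6×333.0 = 6134.9 J
Heat the water can supply cooling to 0 °C: 526.3×4.14×90.3 = 196753 J > q₁, so all ice melts.
Energy balance: 526.3×4.14×(90.3 − T) = 6134.9 + 16.6×4.14×(T − 0)
2178.882(90.3 − T) = 6134.9 + 68.724 T
196753 − 6134.9 = 2247.606 T
T = 190618.1 / 2247.606 = 84.81 °C

T_f = 84.8 °C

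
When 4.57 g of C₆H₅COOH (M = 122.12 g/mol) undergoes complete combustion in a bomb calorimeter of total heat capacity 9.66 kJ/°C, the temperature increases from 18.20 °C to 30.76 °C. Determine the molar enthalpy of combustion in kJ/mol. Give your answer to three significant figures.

ΔT = 30.76 − 18.20 = 12.56 °C
q_cal = C_cal × ΔT = 9.66 × 12.56 = 121.3296 kJ
n = 4.57 / 122.12 = 0.03742 mol
q_rxn = −q_cal = -121.3296 kJ
ΔH = -121.3296 / 0.03742 = -3242 kJ/mol

ΔH = -3240 kJ/mol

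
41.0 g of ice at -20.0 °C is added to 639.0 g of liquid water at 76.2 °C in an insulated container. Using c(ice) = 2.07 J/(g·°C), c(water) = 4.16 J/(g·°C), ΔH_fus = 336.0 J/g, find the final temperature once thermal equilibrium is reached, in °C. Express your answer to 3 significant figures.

T_f = 66.1 °C

Heat to bring ice to 0 °C and melt it: q₁ = 41.0×2.07×20.0 + 41.0×336.0 = 15473 J
Heat the water can supply cooling to 0 °C: 639.0×4.16×76.2 = 202558 J > q₁, so all ice melts.
Energy balance: 639.0×4.16×(76.2 − T) = 15473 + 41.0×4.16×(T − 0)
2658.24(76.2 − T) = 15473 + 170.56 T
202558 − 15473 = 2828.80 T
T = 187085 / 2828.80 = 66.14 °C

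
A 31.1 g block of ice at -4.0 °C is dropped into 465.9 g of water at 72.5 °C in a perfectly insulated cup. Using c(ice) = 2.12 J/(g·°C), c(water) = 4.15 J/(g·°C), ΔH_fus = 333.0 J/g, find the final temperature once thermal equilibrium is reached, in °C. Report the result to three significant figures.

T_f = 62.8 °C

Heat to bring ice to 0 °C and melt it: q₁ = 31.1×2.12×4.0 + 31.1×333.0 = 10620 J
Heat the water can supply cooling to 0 °C: 465.9×4.15×72.5 = 140178 J > q₁, so all ice melts.
Energy balance: 465.9×4.15×(72.5 − T) = 10620 + 31.1×4.15×(T − 0)
1933.485(72.5 − T) = 10620 + 129.065 T
140178 − 10620 = 2062.550 T
T = 129558 / 2062.550 = 62.81 °C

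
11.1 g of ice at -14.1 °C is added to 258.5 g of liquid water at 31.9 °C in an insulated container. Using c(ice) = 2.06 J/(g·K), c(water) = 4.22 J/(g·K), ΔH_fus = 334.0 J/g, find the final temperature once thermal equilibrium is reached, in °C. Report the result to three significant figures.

Heat to bring ice to 0 °C and melt it: q₁ = 11.1×2.06×14.1 + 11.1×334.0 = 4029.8 J
Heat the water can supply cooling to 0 °C: 258.5×4.22×31.9 = 34798.8 J > q₁, so all ice melts.
Energy balance: 258.5×4.22×(31.9 − T) = 4029.8 + 11.1×4.22×(T − 0)
1090.87(31.9 − T) = 4029.8 + 46.842 T
34798.8 − 4029.8 = 1137.712 T
T = 30769.0 / 1137.712 = 27.04 °C

T_f = 27.0 °C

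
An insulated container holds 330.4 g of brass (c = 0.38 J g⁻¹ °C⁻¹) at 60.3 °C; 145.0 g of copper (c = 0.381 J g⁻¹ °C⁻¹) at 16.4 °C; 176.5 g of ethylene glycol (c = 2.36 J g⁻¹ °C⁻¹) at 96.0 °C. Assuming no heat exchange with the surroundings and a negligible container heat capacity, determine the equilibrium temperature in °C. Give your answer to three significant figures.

Σ mᵢcᵢ(T − Tᵢ) = 0  ⇒  T = Σ mᵢcᵢTᵢ / Σ mᵢcᵢ
Σ mᵢcᵢ = 330.4×0.38 + 145.0×0.381 + 176.5×2.36 = 597.337
Σ mᵢcᵢTᵢ = 125.552×60.3 + 55.245×16.4 + 416.54×96.0 = 48465
T = 48465 / 597.337 = 81.14 °C

T_f = 81.1 °C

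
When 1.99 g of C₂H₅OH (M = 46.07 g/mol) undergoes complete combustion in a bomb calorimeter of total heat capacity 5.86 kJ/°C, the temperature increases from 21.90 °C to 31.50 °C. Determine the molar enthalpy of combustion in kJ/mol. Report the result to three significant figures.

ΔT = 31.50 − 21.90 = 9.60 °C
q_cal = C_cal × ΔT = 5.86 × 9.60 = 56.256 kJ
n = 1.99 / 46.07 = 0.04320 mol
q_rxn = −q_cal = -56.256 kJ
ΔH = -56.256 / 0.04320 = -1302 kJ/mol

ΔH = -1300 kJ/mol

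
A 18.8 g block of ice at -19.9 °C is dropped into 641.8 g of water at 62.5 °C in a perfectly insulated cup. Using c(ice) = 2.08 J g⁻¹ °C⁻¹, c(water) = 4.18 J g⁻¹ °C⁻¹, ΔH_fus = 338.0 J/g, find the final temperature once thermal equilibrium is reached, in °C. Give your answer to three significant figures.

T_f = 58.1 °C

Heat to bring ice to 0 °C and melt it: q₁ = 18.8×2.08×19.9 + 18.8×338.0 = 7132.6 J
Heat the water can supply cooling to 0 °C: 641.8×4.18×62.5 = 167670 J > q₁, so all ice melts.
Energy balance: 641.8×4.18×(62.5 − T) = 7132.6 + 18.8×4.18×(T − 0)
2682.724(62.5 − T) = 7132.6 + 78.584 T
167670 − 7132.6 = 2761.308 T
T = 160537.4 / 2761.308 = 58.14 °C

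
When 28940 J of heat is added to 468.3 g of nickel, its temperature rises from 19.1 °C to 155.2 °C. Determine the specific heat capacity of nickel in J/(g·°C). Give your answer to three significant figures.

c = 0.454 J/(g·°C)

c = q / (m ΔT) = 28940 / (468.3 × 136.1)
c = 28940 / 63735.63 = 0.454 J/(g·°C)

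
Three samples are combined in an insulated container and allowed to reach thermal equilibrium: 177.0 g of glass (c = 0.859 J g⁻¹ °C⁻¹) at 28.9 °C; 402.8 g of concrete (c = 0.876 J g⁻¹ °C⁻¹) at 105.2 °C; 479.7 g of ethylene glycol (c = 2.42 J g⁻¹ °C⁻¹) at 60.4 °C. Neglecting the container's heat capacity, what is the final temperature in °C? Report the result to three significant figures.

Σ mᵢcᵢ(T − Tᵢ) = 0  ⇒  T = Σ mᵢcᵢTᵢ / Σ mᵢcᵢ
Σ mᵢcᵢ = 177.0×0.859 + 402.8×0.876 + 479.7×2.42 = 1665.7698
Σ mᵢcᵢTᵢ = 152.043×28.9 + 352.8528×105.2 + 1160.874×60.4 = 111630
T = 111630 / 1665.7698 = 67.01 °C

T_f = 67.0 °C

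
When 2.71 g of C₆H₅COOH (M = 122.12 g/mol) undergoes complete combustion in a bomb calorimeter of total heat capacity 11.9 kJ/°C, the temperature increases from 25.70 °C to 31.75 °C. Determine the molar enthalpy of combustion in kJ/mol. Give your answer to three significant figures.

ΔH = -3240 kJ/mol

ΔT = 31.75 − 25.70 = 6.05 °C
q_cal = C_cal × ΔT = 11.9 × 6.05 = 71.995 kJ
n = 2.71 / 122.12 = 0.02219 mol
q_rxn = −q_cal = -71.995 kJ
ΔH = -71.995 / 0.02219 = -3244 kJ/mol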